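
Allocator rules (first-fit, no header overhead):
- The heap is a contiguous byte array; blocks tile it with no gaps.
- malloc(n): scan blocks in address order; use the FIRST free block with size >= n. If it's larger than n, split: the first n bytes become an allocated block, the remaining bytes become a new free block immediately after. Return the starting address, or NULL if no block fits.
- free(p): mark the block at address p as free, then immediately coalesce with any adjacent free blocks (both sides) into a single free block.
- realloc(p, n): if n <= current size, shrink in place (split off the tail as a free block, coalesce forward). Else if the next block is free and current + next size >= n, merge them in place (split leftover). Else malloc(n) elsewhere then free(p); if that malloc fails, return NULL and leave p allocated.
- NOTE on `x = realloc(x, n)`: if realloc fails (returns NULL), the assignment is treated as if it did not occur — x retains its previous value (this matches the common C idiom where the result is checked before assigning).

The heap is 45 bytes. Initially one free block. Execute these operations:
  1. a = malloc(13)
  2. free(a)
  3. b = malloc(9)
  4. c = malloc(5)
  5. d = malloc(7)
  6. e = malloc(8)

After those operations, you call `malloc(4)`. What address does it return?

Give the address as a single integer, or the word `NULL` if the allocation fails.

Answer: 29

Derivation:
Op 1: a = malloc(13) -> a = 0; heap: [0-12 ALLOC][13-44 FREE]
Op 2: free(a) -> (freed a); heap: [0-44 FREE]
Op 3: b = malloc(9) -> b = 0; heap: [0-8 ALLOC][9-44 FREE]
Op 4: c = malloc(5) -> c = 9; heap: [0-8 ALLOC][9-13 ALLOC][14-44 FREE]
Op 5: d = malloc(7) -> d = 14; heap: [0-8 ALLOC][9-13 ALLOC][14-20 ALLOC][21-44 FREE]
Op 6: e = malloc(8) -> e = 21; heap: [0-8 ALLOC][9-13 ALLOC][14-20 ALLOC][21-28 ALLOC][29-44 FREE]
malloc(4): first-fit scan over [0-8 ALLOC][9-13 ALLOC][14-20 ALLOC][21-28 ALLOC][29-44 FREE] -> 29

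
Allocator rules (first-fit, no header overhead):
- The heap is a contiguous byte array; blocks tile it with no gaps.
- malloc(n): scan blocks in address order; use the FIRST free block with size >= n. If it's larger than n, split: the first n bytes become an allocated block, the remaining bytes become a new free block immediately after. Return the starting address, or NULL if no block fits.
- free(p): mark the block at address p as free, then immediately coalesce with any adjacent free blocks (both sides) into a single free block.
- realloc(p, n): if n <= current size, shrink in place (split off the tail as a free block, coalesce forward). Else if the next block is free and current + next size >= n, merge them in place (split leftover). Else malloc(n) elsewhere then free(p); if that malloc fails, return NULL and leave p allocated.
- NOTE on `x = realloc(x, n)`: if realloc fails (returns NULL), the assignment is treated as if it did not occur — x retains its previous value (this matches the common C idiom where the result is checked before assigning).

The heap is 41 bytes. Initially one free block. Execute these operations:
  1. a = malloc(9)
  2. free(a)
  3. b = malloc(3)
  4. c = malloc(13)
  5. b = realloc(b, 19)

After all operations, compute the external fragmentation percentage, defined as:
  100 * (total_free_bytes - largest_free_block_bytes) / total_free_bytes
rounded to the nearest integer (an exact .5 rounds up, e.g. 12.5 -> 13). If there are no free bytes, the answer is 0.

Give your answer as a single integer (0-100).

Op 1: a = malloc(9) -> a = 0; heap: [0-8 ALLOC][9-40 FREE]
Op 2: free(a) -> (freed a); heap: [0-40 FREE]
Op 3: b = malloc(3) -> b = 0; heap: [0-2 ALLOC][3-40 FREE]
Op 4: c = malloc(13) -> c = 3; heap: [0-2 ALLOC][3-15 ALLOC][16-40 FREE]
Op 5: b = realloc(b, 19) -> b = 16; heap: [0-2 FREE][3-15 ALLOC][16-34 ALLOC][35-40 FREE]
Free blocks: [3 6] total_free=9 largest=6 -> 100*(9-6)/9 = 300/9 ≈ 33.333 -> rounds to 33

Answer: 33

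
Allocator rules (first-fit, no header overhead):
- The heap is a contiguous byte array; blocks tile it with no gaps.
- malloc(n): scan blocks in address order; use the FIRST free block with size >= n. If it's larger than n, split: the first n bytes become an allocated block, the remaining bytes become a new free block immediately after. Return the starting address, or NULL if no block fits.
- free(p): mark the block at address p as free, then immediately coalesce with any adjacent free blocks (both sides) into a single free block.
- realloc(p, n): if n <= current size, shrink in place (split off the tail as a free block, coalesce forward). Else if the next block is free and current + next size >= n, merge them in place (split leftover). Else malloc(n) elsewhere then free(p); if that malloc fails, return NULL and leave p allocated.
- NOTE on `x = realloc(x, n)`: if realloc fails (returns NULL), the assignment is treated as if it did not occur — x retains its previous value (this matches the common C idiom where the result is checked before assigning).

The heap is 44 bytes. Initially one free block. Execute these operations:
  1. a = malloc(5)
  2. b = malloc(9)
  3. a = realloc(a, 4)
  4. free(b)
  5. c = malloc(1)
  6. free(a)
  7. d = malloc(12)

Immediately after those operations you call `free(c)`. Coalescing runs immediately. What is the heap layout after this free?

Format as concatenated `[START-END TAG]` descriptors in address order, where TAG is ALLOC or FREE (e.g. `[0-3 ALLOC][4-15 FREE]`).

Op 1: a = malloc(5) -> a = 0; heap: [0-4 ALLOC][5-43 FREE]
Op 2: b = malloc(9) -> b = 5; heap: [0-4 ALLOC][5-13 ALLOC][14-43 FREE]
Op 3: a = realloc(a, 4) -> a = 0; heap: [0-3 ALLOC][4-4 FREE][5-13 ALLOC][14-43 FREE]
Op 4: free(b) -> (freed b); heap: [0-3 ALLOC][4-43 FREE]
Op 5: c = malloc(1) -> c = 4; heap: [0-3 ALLOC][4-4 ALLOC][5-43 FREE]
Op 6: free(a) -> (freed a); heap: [0-3 FREE][4-4 ALLOC][5-43 FREE]
Op 7: d = malloc(12) -> d = 5; heap: [0-3 FREE][4-4 ALLOC][5-16 ALLOC][17-43 FREE]
free(c): c = 4 -> block [4-4 ALLOC]; mark free, coalesce with adjacent free neighbors -> [0-4 FREE][5-16 ALLOC][17-43 FREE]

Answer: [0-4 FREE][5-16 ALLOC][17-43 FREE]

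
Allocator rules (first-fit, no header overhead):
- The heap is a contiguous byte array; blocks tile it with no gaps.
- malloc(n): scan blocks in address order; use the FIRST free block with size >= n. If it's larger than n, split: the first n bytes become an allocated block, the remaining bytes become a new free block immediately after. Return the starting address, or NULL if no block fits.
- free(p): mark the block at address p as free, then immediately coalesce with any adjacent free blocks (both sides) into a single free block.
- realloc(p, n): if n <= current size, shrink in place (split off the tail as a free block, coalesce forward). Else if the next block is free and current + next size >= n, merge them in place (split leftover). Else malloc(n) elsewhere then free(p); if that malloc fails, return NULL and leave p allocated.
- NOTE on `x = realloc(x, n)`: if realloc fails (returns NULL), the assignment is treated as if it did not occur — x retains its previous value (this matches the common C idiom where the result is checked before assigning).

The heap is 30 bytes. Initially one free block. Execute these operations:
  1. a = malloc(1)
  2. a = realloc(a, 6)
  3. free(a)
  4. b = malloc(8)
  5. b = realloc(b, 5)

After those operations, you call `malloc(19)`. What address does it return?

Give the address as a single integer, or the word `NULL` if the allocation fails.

Answer: 5

Derivation:
Op 1: a = malloc(1) -> a = 0; heap: [0-0 ALLOC][1-29 FREE]
Op 2: a = realloc(a, 6) -> a = 0; heap: [0-5 ALLOC][6-29 FREE]
Op 3: free(a) -> (freed a); heap: [0-29 FREE]
Op 4: b = malloc(8) -> b = 0; heap: [0-7 ALLOC][8-29 FREE]
Op 5: b = realloc(b, 5) -> b = 0; heap: [0-4 ALLOC][5-29 FREE]
malloc(19): first-fit scan over [0-4 ALLOC][5-29 FREE] -> 5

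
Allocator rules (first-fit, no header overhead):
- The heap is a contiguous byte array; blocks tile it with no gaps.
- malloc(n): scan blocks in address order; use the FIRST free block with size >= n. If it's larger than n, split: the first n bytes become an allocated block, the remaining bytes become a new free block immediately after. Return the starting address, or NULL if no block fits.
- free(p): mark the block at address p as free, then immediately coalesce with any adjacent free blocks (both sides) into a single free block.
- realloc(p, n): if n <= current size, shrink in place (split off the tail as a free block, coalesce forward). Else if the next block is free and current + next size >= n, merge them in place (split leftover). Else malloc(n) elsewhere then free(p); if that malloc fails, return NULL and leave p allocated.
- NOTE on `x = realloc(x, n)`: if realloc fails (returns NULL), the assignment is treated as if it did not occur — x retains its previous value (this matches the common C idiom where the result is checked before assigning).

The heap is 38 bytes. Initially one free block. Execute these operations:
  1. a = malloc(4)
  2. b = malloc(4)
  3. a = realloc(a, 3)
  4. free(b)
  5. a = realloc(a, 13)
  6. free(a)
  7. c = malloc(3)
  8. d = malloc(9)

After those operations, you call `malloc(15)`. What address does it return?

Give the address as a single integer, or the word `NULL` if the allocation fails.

Answer: 12

Derivation:
Op 1: a = malloc(4) -> a = 0; heap: [0-3 ALLOC][4-37 FREE]
Op 2: b = malloc(4) -> b = 4; heap: [0-3 ALLOC][4-7 ALLOC][8-37 FREE]
Op 3: a = realloc(a, 3) -> a = 0; heap: [0-2 ALLOC][3-3 FREE][4-7 ALLOC][8-37 FREE]
Op 4: free(b) -> (freed b); heap: [0-2 ALLOC][3-37 FREE]
Op 5: a = realloc(a, 13) -> a = 0; heap: [0-12 ALLOC][13-37 FREE]
Op 6: free(a) -> (freed a); heap: [0-37 FREE]
Op 7: c = malloc(3) -> c = 0; heap: [0-2 ALLOC][3-37 FREE]
Op 8: d = malloc(9) -> d = 3; heap: [0-2 ALLOC][3-11 ALLOC][12-37 FREE]
malloc(15): first-fit scan over [0-2 ALLOC][3-11 ALLOC][12-37 FREE] -> 12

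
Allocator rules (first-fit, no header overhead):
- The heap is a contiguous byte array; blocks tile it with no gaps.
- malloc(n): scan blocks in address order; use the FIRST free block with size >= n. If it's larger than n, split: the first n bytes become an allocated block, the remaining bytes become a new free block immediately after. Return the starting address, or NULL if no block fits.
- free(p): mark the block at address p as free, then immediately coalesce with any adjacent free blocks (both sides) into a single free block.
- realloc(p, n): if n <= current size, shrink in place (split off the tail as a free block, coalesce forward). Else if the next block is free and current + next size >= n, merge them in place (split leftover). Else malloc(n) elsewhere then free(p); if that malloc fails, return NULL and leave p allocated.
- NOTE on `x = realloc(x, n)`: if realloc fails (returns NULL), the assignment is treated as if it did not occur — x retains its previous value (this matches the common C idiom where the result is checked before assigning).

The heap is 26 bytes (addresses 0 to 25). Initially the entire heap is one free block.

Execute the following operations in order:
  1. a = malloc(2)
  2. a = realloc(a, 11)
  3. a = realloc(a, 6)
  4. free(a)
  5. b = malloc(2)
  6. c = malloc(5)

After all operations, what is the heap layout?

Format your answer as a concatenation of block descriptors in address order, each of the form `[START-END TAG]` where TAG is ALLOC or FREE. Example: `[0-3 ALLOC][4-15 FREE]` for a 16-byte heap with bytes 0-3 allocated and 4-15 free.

Answer: [0-1 ALLOC][2-6 ALLOC][7-25 FREE]

Derivation:
Op 1: a = malloc(2) -> a = 0; heap: [0-1 ALLOC][2-25 FREE]
Op 2: a = realloc(a, 11) -> a = 0; heap: [0-10 ALLOC][11-25 FREE]
Op 3: a = realloc(a, 6) -> a = 0; heap: [0-5 ALLOC][6-25 FREE]
Op 4: free(a) -> (freed a); heap: [0-25 FREE]
Op 5: b = malloc(2) -> b = 0; heap: [0-1 ALLOC][2-25 FREE]
Op 6: c = malloc(5) -> c = 2; heap: [0-1 ALLOC][2-6 ALLOC][7-25 FREE]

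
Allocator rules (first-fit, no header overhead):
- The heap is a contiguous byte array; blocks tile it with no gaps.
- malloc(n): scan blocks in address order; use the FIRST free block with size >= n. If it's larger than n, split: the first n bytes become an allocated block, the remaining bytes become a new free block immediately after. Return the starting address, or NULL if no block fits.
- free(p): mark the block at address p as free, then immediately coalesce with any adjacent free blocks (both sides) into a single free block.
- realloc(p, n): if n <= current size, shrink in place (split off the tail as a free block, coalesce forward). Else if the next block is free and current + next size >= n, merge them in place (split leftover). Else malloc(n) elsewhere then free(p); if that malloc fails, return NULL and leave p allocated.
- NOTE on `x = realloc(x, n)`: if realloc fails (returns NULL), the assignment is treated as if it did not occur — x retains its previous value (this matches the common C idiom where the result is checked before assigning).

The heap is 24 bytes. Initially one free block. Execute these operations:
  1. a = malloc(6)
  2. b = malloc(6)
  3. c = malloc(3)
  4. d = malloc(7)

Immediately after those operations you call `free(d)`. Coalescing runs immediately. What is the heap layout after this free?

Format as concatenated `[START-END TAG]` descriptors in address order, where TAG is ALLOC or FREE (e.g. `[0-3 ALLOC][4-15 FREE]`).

Answer: [0-5 ALLOC][6-11 ALLOC][12-14 ALLOC][15-23 FREE]

Derivation:
Op 1: a = malloc(6) -> a = 0; heap: [0-5 ALLOC][6-23 FREE]
Op 2: b = malloc(6) -> b = 6; heap: [0-5 ALLOC][6-11 ALLOC][12-23 FREE]
Op 3: c = malloc(3) -> c = 12; heap: [0-5 ALLOC][6-11 ALLOC][12-14 ALLOC][15-23 FREE]
Op 4: d = malloc(7) -> d = 15; heap: [0-5 ALLOC][6-11 ALLOC][12-14 ALLOC][15-21 ALLOC][22-23 FREE]
free(d): d = 15 -> block [15-21 ALLOC]; mark free, coalesce with adjacent free neighbors -> [0-5 ALLOC][6-11 ALLOC][12-14 ALLOC][15-23 FREE]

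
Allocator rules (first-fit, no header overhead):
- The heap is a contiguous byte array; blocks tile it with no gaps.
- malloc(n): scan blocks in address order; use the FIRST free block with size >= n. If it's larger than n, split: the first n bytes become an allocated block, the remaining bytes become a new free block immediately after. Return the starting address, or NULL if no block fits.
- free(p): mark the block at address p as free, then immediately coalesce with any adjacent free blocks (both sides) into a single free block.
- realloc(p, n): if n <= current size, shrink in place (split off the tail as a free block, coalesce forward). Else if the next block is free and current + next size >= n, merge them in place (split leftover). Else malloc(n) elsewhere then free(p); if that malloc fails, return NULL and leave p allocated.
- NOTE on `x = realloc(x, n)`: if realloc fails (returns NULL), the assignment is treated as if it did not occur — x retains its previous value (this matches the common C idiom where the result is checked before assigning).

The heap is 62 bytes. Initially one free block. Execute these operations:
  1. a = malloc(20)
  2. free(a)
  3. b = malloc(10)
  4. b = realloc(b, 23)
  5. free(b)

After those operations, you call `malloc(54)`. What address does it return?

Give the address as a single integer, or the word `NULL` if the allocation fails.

Answer: 0

Derivation:
Op 1: a = malloc(20) -> a = 0; heap: [0-19 ALLOC][20-61 FREE]
Op 2: free(a) -> (freed a); heap: [0-61 FREE]
Op 3: b = malloc(10) -> b = 0; heap: [0-9 ALLOC][10-61 FREE]
Op 4: b = realloc(b, 23) -> b = 0; heap: [0-22 ALLOC][23-61 FREE]
Op 5: free(b) -> (freed b); heap: [0-61 FREE]
malloc(54): first-fit scan over [0-61 FREE] -> 0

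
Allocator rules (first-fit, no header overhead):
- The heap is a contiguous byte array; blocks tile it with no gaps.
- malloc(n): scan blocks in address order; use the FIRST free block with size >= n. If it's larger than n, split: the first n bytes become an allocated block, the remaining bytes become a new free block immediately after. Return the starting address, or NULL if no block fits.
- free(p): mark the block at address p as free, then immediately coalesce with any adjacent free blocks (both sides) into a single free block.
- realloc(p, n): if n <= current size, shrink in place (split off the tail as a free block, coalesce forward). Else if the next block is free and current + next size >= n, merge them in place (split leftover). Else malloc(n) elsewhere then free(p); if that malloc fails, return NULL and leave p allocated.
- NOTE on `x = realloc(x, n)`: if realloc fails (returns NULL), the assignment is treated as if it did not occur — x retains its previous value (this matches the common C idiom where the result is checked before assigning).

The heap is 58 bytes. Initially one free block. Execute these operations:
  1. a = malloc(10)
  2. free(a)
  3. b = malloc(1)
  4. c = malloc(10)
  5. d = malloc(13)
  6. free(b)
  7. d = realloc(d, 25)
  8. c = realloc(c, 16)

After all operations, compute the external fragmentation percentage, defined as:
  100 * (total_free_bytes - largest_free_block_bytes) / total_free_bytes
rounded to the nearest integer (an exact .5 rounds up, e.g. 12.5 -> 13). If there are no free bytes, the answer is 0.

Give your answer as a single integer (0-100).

Answer: 35

Derivation:
Op 1: a = malloc(10) -> a = 0; heap: [0-9 ALLOC][10-57 FREE]
Op 2: free(a) -> (freed a); heap: [0-57 FREE]
Op 3: b = malloc(1) -> b = 0; heap: [0-0 ALLOC][1-57 FREE]
Op 4: c = malloc(10) -> c = 1; heap: [0-0 ALLOC][1-10 ALLOC][11-57 FREE]
Op 5: d = malloc(13) -> d = 11; heap: [0-0 ALLOC][1-10 ALLOC][11-23 ALLOC][24-57 FREE]
Op 6: free(b) -> (freed b); heap: [0-0 FREE][1-10 ALLOC][11-23 ALLOC][24-57 FREE]
Op 7: d = realloc(d, 25) -> d = 11; heap: [0-0 FREE][1-10 ALLOC][11-35 ALLOC][36-57 FREE]
Op 8: c = realloc(c, 16) -> c = 36; heap: [0-10 FREE][11-35 ALLOC][36-51 ALLOC][52-57 FREE]
Free blocks: [11 6] total_free=17 largest=11 -> 100*(17-11)/17 = 600/17 ≈ 35.294 -> rounds to 35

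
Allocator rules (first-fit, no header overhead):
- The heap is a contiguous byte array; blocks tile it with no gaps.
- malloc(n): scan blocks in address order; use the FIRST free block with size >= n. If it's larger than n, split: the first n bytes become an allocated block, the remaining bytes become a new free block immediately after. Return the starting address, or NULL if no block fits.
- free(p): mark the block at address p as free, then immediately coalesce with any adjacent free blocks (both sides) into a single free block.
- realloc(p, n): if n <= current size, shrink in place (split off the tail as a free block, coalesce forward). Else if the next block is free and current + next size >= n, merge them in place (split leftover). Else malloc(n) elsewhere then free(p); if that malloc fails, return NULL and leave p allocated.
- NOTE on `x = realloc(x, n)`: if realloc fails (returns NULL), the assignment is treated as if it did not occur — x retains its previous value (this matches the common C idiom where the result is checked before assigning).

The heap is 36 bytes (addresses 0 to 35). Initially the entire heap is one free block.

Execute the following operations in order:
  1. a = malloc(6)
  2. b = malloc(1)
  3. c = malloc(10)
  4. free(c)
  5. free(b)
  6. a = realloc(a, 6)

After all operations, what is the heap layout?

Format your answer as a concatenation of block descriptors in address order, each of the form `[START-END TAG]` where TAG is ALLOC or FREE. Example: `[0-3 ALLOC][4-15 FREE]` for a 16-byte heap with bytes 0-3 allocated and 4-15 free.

Op 1: a = malloc(6) -> a = 0; heap: [0-5 ALLOC][6-35 FREE]
Op 2: b = malloc(1) -> b = 6; heap: [0-5 ALLOC][6-6 ALLOC][7-35 FREE]
Op 3: c = malloc(10) -> c = 7; heap: [0-5 ALLOC][6-6 ALLOC][7-16 ALLOC][17-35 FREE]
Op 4: free(c) -> (freed c); heap: [0-5 ALLOC][6-6 ALLOC][7-35 FREE]
Op 5: free(b) -> (freed b); heap: [0-5 ALLOC][6-35 FREE]
Op 6: a = realloc(a, 6) -> a = 0; heap: [0-5 ALLOC][6-35 FREE]

Answer: [0-5 ALLOC][6-35 FREE]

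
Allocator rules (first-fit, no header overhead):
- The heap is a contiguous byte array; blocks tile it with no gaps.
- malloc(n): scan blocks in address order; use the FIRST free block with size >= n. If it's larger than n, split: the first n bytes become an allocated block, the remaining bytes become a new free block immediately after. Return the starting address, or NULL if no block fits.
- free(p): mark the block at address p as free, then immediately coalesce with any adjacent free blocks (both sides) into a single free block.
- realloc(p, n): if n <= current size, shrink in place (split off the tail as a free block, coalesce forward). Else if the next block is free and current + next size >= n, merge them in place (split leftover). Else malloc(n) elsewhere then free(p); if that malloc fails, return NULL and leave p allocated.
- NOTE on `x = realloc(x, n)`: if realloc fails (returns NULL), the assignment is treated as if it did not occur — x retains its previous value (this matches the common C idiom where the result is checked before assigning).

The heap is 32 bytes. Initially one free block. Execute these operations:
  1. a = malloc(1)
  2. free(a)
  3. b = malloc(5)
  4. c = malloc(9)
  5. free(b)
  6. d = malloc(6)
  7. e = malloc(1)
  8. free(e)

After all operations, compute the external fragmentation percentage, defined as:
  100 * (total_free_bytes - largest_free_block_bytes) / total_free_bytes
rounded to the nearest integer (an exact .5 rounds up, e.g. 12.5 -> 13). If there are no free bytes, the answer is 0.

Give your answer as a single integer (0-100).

Answer: 29

Derivation:
Op 1: a = malloc(1) -> a = 0; heap: [0-0 ALLOC][1-31 FREE]
Op 2: free(a) -> (freed a); heap: [0-31 FREE]
Op 3: b = malloc(5) -> b = 0; heap: [0-4 ALLOC][5-31 FREE]
Op 4: c = malloc(9) -> c = 5; heap: [0-4 ALLOC][5-13 ALLOC][14-31 FREE]
Op 5: free(b) -> (freed b); heap: [0-4 FREE][5-13 ALLOC][14-31 FREE]
Op 6: d = malloc(6) -> d = 14; heap: [0-4 FREE][5-13 ALLOC][14-19 ALLOC][20-31 FREE]
Op 7: e = malloc(1) -> e = 0; heap: [0-0 ALLOC][1-4 FREE][5-13 ALLOC][14-19 ALLOC][20-31 FREE]
Op 8: free(e) -> (freed e); heap: [0-4 FREE][5-13 ALLOC][14-19 ALLOC][20-31 FREE]
Free blocks: [5 12] total_free=17 largest=12 -> 100*(17-12)/17 = 500/17 ≈ 29.412 -> rounds to 29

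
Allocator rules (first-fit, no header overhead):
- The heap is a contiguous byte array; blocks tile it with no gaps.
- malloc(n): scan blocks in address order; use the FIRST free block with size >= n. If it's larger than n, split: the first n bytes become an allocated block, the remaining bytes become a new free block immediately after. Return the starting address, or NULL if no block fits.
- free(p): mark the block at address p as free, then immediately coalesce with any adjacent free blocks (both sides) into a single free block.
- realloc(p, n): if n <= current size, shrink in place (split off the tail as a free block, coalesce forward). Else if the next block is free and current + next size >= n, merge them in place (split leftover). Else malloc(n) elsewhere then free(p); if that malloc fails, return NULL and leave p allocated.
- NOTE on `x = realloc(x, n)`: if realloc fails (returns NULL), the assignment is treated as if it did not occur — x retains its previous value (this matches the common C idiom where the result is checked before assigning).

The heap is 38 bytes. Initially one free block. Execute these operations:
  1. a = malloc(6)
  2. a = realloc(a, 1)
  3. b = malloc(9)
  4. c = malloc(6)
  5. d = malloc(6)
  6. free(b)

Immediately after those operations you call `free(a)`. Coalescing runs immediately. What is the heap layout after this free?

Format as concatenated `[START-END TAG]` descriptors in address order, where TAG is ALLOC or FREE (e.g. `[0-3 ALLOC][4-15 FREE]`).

Op 1: a = malloc(6) -> a = 0; heap: [0-5 ALLOC][6-37 FREE]
Op 2: a = realloc(a, 1) -> a = 0; heap: [0-0 ALLOC][1-37 FREE]
Op 3: b = malloc(9) -> b = 1; heap: [0-0 ALLOC][1-9 ALLOC][10-37 FREE]
Op 4: c = malloc(6) -> c = 10; heap: [0-0 ALLOC][1-9 ALLOC][10-15 ALLOC][16-37 FREE]
Op 5: d = malloc(6) -> d = 16; heap: [0-0 ALLOC][1-9 ALLOC][10-15 ALLOC][16-21 ALLOC][22-37 FREE]
Op 6: free(b) -> (freed b); heap: [0-0 ALLOC][1-9 FREE][10-15 ALLOC][16-21 ALLOC][22-37 FREE]
free(a): a = 0 -> block [0-0 ALLOC]; mark free, coalesce with adjacent free neighbors -> [0-9 FREE][10-15 ALLOC][16-21 ALLOC][22-37 FREE]

Answer: [0-9 FREE][10-15 ALLOC][16-21 ALLOC][22-37 FREE]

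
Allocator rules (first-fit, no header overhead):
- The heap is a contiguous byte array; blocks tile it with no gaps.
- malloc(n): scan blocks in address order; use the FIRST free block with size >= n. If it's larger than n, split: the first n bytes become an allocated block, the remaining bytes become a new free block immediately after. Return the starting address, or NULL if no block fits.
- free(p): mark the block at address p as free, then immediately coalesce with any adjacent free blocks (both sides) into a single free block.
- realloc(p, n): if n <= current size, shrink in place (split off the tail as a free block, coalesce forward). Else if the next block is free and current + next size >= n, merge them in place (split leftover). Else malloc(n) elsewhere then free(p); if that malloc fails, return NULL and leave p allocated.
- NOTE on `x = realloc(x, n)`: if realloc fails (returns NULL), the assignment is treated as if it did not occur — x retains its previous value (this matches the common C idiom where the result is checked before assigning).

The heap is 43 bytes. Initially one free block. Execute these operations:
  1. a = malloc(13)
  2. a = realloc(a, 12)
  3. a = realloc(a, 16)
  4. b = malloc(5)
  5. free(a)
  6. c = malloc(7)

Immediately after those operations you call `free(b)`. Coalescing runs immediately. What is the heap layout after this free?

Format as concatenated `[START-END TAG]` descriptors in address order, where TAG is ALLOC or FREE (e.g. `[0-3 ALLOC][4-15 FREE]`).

Op 1: a = malloc(13) -> a = 0; heap: [0-12 ALLOC][13-42 FREE]
Op 2: a = realloc(a, 12) -> a = 0; heap: [0-11 ALLOC][12-42 FREE]
Op 3: a = realloc(a, 16) -> a = 0; heap: [0-15 ALLOC][16-42 FREE]
Op 4: b = malloc(5) -> b = 16; heap: [0-15 ALLOC][16-20 ALLOC][21-42 FREE]
Op 5: free(a) -> (freed a); heap: [0-15 FREE][16-20 ALLOC][21-42 FREE]
Op 6: c = malloc(7) -> c = 0; heap: [0-6 ALLOC][7-15 FREE][16-20 ALLOC][21-42 FREE]
free(b): b = 16 -> block [16-20 ALLOC]; mark free, coalesce with adjacent free neighbors -> [0-6 ALLOC][7-42 FREE]

Answer: [0-6 ALLOC][7-42 FREE]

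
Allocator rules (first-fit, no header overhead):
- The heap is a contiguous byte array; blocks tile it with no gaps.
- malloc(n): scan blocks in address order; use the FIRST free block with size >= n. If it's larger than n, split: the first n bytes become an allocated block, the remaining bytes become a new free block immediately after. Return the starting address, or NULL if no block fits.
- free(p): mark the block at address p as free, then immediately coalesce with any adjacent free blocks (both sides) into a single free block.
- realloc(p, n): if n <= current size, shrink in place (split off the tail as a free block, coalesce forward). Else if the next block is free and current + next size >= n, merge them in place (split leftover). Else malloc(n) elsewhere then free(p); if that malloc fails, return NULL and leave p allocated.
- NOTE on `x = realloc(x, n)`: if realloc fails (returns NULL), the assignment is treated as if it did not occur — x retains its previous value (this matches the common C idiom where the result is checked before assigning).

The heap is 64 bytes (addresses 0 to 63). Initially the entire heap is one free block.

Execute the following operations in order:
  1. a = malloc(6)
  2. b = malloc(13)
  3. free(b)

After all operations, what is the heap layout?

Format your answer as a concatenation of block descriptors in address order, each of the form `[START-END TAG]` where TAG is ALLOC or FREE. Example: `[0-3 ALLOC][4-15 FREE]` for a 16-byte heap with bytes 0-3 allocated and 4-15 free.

Op 1: a = malloc(6) -> a = 0; heap: [0-5 ALLOC][6-63 FREE]
Op 2: b = malloc(13) -> b = 6; heap: [0-5 ALLOC][6-18 ALLOC][19-63 FREE]
Op 3: free(b) -> (freed b); heap: [0-5 ALLOC][6-63 FREE]

Answer: [0-5 ALLOC][6-63 FREE]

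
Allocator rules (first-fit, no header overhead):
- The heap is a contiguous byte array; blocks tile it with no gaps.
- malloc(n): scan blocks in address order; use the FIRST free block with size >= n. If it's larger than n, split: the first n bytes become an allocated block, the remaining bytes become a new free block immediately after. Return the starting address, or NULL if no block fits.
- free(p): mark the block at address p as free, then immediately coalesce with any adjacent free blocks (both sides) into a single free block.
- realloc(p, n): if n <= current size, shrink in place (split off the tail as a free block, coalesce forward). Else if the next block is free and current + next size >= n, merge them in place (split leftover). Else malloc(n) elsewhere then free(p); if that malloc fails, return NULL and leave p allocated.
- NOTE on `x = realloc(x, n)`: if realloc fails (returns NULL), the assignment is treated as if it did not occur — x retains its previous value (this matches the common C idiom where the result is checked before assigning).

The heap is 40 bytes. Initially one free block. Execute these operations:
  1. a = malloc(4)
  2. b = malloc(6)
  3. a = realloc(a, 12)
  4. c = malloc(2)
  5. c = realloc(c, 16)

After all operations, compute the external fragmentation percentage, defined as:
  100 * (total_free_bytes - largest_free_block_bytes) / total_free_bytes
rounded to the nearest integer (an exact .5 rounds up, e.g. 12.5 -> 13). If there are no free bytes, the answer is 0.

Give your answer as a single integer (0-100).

Answer: 33

Derivation:
Op 1: a = malloc(4) -> a = 0; heap: [0-3 ALLOC][4-39 FREE]
Op 2: b = malloc(6) -> b = 4; heap: [0-3 ALLOC][4-9 ALLOC][10-39 FREE]
Op 3: a = realloc(a, 12) -> a = 10; heap: [0-3 FREE][4-9 ALLOC][10-21 ALLOC][22-39 FREE]
Op 4: c = malloc(2) -> c = 0; heap: [0-1 ALLOC][2-3 FREE][4-9 ALLOC][10-21 ALLOC][22-39 FREE]
Op 5: c = realloc(c, 16) -> c = 22; heap: [0-3 FREE][4-9 ALLOC][10-21 ALLOC][22-37 ALLOC][38-39 FREE]
Free blocks: [4 2] total_free=6 largest=4 -> 100*(6-4)/6 = 200/6 ≈ 33.333 -> rounds to 33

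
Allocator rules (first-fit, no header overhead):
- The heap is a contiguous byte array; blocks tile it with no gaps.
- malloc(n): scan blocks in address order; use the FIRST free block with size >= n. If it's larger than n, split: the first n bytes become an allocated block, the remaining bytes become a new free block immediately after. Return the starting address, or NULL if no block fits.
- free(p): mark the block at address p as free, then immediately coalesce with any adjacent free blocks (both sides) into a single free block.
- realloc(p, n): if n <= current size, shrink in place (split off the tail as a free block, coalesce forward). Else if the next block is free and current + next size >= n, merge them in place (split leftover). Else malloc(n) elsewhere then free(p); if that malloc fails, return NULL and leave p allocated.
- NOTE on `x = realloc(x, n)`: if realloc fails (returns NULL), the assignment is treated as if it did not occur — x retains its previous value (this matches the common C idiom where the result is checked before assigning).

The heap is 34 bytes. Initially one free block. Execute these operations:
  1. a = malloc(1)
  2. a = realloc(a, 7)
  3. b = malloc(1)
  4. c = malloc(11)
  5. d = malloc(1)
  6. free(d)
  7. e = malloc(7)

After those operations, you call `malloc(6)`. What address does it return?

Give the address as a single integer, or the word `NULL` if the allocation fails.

Answer: 26

Derivation:
Op 1: a = malloc(1) -> a = 0; heap: [0-0 ALLOC][1-33 FREE]
Op 2: a = realloc(a, 7) -> a = 0; heap: [0-6 ALLOC][7-33 FREE]
Op 3: b = malloc(1) -> b = 7; heap: [0-6 ALLOC][7-7 ALLOC][8-33 FREE]
Op 4: c = malloc(11) -> c = 8; heap: [0-6 ALLOC][7-7 ALLOC][8-18 ALLOC][19-33 FREE]
Op 5: d = malloc(1) -> d = 19; heap: [0-6 ALLOC][7-7 ALLOC][8-18 ALLOC][19-19 ALLOC][20-33 FREE]
Op 6: free(d) -> (freed d); heap: [0-6 ALLOC][7-7 ALLOC][8-18 ALLOC][19-33 FREE]
Op 7: e = malloc(7) -> e = 19; heap: [0-6 ALLOC][7-7 ALLOC][8-18 ALLOC][19-25 ALLOC][26-33 FREE]
malloc(6): first-fit scan over [0-6 ALLOC][7-7 ALLOC][8-18 ALLOC][19-25 ALLOC][26-33 FREE] -> 26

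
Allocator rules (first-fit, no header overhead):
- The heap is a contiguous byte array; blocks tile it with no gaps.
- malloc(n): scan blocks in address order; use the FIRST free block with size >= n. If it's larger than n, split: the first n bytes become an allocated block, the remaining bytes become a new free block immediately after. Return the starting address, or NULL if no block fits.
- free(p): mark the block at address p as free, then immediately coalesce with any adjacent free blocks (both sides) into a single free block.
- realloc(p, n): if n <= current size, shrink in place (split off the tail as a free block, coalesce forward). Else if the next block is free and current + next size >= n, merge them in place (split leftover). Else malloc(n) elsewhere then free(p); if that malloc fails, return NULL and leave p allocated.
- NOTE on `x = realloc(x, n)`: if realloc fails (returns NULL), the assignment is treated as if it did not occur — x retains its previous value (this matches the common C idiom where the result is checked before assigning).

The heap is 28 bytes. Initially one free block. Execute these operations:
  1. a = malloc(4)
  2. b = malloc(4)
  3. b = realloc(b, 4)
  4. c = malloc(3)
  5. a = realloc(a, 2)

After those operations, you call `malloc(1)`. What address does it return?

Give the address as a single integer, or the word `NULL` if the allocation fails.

Answer: 2

Derivation:
Op 1: a = malloc(4) -> a = 0; heap: [0-3 ALLOC][4-27 FREE]
Op 2: b = malloc(4) -> b = 4; heap: [0-3 ALLOC][4-7 ALLOC][8-27 FREE]
Op 3: b = realloc(b, 4) -> b = 4; heap: [0-3 ALLOC][4-7 ALLOC][8-27 FREE]
Op 4: c = malloc(3) -> c = 8; heap: [0-3 ALLOC][4-7 ALLOC][8-10 ALLOC][11-27 FREE]
Op 5: a = realloc(a, 2) -> a = 0; heap: [0-1 ALLOC][2-3 FREE][4-7 ALLOC][8-10 ALLOC][11-27 FREE]
malloc(1): first-fit scan over [0-1 ALLOC][2-3 FREE][4-7 ALLOC][8-10 ALLOC][11-27 FREE] -> 2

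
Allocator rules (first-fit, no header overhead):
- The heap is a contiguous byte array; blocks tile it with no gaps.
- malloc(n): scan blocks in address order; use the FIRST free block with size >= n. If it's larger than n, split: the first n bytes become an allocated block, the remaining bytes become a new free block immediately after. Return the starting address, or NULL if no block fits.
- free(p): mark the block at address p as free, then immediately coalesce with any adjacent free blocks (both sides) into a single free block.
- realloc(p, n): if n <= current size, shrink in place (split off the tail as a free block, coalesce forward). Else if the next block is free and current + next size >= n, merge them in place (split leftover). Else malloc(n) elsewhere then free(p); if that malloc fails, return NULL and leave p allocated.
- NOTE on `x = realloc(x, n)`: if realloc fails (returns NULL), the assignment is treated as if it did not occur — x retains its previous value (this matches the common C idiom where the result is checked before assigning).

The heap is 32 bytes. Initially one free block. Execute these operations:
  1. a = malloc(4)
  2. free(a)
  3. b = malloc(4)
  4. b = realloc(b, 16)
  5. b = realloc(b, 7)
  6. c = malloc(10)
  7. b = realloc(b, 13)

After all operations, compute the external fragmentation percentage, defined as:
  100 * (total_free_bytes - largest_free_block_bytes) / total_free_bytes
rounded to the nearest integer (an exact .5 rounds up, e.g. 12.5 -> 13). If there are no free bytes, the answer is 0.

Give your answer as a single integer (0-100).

Op 1: a = malloc(4) -> a = 0; heap: [0-3 ALLOC][4-31 FREE]
Op 2: free(a) -> (freed a); heap: [0-31 FREE]
Op 3: b = malloc(4) -> b = 0; heap: [0-3 ALLOC][4-31 FREE]
Op 4: b = realloc(b, 16) -> b = 0; heap: [0-15 ALLOC][16-31 FREE]
Op 5: b = realloc(b, 7) -> b = 0; heap: [0-6 ALLOC][7-31 FREE]
Op 6: c = malloc(10) -> c = 7; heap: [0-6 ALLOC][7-16 ALLOC][17-31 FREE]
Op 7: b = realloc(b, 13) -> b = 17; heap: [0-6 FREE][7-16 ALLOC][17-29 ALLOC][30-31 FREE]
Free blocks: [7 2] total_free=9 largest=7 -> 100*(9-7)/9 = 200/9 ≈ 22.222 -> rounds to 22

Answer: 22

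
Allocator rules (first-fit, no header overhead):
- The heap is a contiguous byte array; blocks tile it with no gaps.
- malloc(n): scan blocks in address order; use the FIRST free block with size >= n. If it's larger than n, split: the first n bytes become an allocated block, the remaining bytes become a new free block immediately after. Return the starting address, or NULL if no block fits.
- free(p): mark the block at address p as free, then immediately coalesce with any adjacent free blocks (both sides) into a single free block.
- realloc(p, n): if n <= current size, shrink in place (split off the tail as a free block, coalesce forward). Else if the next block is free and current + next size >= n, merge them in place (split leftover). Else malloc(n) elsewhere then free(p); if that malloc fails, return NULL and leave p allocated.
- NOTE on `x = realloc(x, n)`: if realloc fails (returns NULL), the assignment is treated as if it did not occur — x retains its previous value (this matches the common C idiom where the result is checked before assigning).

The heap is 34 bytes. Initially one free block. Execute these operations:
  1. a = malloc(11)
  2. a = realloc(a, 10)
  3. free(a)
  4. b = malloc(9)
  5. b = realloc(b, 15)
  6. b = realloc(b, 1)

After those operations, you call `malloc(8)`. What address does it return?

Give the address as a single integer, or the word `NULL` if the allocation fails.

Answer: 1

Derivation:
Op 1: a = malloc(11) -> a = 0; heap: [0-10 ALLOC][11-33 FREE]
Op 2: a = realloc(a, 10) -> a = 0; heap: [0-9 ALLOC][10-33 FREE]
Op 3: free(a) -> (freed a); heap: [0-33 FREE]
Op 4: b = malloc(9) -> b = 0; heap: [0-8 ALLOC][9-33 FREE]
Op 5: b = realloc(b, 15) -> b = 0; heap: [0-14 ALLOC][15-33 FREE]
Op 6: b = realloc(b, 1) -> b = 0; heap: [0-0 ALLOC][1-33 FREE]
malloc(8): first-fit scan over [0-0 ALLOC][1-33 FREE] -> 1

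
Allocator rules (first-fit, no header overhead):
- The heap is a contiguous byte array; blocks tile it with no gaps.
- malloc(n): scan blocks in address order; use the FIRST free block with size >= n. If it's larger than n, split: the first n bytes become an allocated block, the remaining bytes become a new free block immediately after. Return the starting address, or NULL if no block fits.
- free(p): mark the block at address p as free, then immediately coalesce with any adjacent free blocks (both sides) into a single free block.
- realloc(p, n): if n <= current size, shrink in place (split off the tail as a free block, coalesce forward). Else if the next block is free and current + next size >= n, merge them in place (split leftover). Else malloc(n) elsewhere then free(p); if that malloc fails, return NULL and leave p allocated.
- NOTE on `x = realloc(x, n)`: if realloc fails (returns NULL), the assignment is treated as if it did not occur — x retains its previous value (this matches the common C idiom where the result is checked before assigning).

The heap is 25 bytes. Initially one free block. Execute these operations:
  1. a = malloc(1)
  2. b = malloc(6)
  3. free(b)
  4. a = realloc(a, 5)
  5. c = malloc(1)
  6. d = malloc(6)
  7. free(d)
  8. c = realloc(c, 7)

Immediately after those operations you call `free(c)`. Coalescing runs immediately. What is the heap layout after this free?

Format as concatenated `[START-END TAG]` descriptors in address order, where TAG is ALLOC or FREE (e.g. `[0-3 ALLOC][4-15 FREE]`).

Op 1: a = malloc(1) -> a = 0; heap: [0-0 ALLOC][1-24 FREE]
Op 2: b = malloc(6) -> b = 1; heap: [0-0 ALLOC][1-6 ALLOC][7-24 FREE]
Op 3: free(b) -> (freed b); heap: [0-0 ALLOC][1-24 FREE]
Op 4: a = realloc(a, 5) -> a = 0; heap: [0-4 ALLOC][5-24 FREE]
Op 5: c = malloc(1) -> c = 5; heap: [0-4 ALLOC][5-5 ALLOC][6-24 FREE]
Op 6: d = malloc(6) -> d = 6; heap: [0-4 ALLOC][5-5 ALLOC][6-11 ALLOC][12-24 FREE]
Op 7: free(d) -> (freed d); heap: [0-4 ALLOC][5-5 ALLOC][6-24 FREE]
Op 8: c = realloc(c, 7) -> c = 5; heap: [0-4 ALLOC][5-11 ALLOC][12-24 FREE]
free(c): c = 5 -> block [5-11 ALLOC]; mark free, coalesce with adjacent free neighbors -> [0-4 ALLOC][5-24 FREE]

Answer: [0-4 ALLOC][5-24 FREE]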